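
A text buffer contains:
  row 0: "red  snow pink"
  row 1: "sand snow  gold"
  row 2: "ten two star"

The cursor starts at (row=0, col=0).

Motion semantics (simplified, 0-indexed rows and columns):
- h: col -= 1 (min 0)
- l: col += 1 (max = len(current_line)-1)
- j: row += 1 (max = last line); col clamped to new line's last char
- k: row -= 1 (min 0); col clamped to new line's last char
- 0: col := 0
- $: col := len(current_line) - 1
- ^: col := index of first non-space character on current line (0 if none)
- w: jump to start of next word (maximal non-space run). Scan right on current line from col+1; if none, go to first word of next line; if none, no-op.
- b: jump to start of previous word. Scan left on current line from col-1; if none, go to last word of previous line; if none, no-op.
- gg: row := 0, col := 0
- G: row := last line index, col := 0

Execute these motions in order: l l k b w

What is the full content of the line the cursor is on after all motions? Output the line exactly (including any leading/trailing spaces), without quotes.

Answer: red  snow pink

Derivation:
After 1 (l): row=0 col=1 char='e'
After 2 (l): row=0 col=2 char='d'
After 3 (k): row=0 col=2 char='d'
After 4 (b): row=0 col=0 char='r'
After 5 (w): row=0 col=5 char='s'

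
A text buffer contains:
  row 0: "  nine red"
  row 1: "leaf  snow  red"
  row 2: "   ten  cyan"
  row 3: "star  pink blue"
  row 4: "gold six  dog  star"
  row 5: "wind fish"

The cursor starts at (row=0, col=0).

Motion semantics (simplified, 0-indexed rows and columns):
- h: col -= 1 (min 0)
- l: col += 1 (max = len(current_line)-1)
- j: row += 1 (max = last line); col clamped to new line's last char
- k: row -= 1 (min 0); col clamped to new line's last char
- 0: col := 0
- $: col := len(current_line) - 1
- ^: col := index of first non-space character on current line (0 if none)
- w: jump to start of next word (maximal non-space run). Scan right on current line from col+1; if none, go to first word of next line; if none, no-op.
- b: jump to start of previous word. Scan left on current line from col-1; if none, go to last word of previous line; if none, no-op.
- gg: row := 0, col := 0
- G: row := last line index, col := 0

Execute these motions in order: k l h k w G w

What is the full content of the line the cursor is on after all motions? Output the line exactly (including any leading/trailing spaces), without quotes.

Answer: wind fish

Derivation:
After 1 (k): row=0 col=0 char='_'
After 2 (l): row=0 col=1 char='_'
After 3 (h): row=0 col=0 char='_'
After 4 (k): row=0 col=0 char='_'
After 5 (w): row=0 col=2 char='n'
After 6 (G): row=5 col=0 char='w'
After 7 (w): row=5 col=5 char='f'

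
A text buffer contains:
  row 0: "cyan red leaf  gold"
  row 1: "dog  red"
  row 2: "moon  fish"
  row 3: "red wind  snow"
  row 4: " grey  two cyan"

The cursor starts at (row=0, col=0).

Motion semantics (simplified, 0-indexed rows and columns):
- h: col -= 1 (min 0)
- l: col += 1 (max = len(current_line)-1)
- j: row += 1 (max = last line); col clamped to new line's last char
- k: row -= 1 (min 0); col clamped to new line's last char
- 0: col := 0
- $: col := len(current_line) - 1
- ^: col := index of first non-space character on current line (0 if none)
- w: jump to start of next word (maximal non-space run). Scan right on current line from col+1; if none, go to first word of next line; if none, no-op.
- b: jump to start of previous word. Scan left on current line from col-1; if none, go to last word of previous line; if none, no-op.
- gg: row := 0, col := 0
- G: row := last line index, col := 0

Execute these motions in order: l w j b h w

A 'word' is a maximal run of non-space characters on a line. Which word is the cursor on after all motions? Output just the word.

After 1 (l): row=0 col=1 char='y'
After 2 (w): row=0 col=5 char='r'
After 3 (j): row=1 col=5 char='r'
After 4 (b): row=1 col=0 char='d'
After 5 (h): row=1 col=0 char='d'
After 6 (w): row=1 col=5 char='r'

Answer: red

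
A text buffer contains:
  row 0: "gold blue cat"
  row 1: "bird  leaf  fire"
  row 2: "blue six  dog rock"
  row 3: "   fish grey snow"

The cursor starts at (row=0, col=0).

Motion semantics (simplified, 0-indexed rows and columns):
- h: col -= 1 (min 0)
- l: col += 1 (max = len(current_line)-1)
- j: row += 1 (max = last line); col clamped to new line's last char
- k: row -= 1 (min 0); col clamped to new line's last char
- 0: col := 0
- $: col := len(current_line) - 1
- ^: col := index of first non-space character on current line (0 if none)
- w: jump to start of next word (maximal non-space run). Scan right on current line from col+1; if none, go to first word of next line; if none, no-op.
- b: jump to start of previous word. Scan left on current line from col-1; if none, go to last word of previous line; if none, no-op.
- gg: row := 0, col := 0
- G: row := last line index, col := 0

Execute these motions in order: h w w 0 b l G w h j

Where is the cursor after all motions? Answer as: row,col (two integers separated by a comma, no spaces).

Answer: 3,2

Derivation:
After 1 (h): row=0 col=0 char='g'
After 2 (w): row=0 col=5 char='b'
After 3 (w): row=0 col=10 char='c'
After 4 (0): row=0 col=0 char='g'
After 5 (b): row=0 col=0 char='g'
After 6 (l): row=0 col=1 char='o'
After 7 (G): row=3 col=0 char='_'
After 8 (w): row=3 col=3 char='f'
After 9 (h): row=3 col=2 char='_'
After 10 (j): row=3 col=2 char='_'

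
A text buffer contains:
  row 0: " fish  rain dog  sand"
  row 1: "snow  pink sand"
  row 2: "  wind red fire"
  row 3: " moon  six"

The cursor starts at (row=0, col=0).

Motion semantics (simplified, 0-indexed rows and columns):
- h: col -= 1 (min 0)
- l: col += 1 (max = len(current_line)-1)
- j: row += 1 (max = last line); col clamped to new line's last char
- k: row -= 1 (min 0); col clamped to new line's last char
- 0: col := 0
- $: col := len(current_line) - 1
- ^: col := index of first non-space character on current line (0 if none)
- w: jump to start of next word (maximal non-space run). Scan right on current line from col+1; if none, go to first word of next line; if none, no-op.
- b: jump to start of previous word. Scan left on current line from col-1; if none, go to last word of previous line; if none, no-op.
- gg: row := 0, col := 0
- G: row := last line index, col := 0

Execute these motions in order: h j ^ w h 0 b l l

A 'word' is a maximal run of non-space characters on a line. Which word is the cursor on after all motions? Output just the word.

Answer: sand

Derivation:
After 1 (h): row=0 col=0 char='_'
After 2 (j): row=1 col=0 char='s'
After 3 (^): row=1 col=0 char='s'
After 4 (w): row=1 col=6 char='p'
After 5 (h): row=1 col=5 char='_'
After 6 (0): row=1 col=0 char='s'
After 7 (b): row=0 col=17 char='s'
After 8 (l): row=0 col=18 char='a'
After 9 (l): row=0 col=19 char='n'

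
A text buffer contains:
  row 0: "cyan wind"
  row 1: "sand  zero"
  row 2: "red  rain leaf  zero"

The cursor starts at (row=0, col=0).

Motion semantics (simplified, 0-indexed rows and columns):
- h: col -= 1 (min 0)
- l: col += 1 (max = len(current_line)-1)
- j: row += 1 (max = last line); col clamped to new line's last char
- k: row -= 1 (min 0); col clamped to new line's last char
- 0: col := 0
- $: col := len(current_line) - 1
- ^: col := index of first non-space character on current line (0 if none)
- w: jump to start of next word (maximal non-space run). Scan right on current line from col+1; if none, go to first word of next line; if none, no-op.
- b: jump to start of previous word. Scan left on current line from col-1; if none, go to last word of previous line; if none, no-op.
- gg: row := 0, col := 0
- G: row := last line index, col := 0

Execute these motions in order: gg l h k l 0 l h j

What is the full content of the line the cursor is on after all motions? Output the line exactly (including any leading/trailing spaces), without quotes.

After 1 (gg): row=0 col=0 char='c'
After 2 (l): row=0 col=1 char='y'
After 3 (h): row=0 col=0 char='c'
After 4 (k): row=0 col=0 char='c'
After 5 (l): row=0 col=1 char='y'
After 6 (0): row=0 col=0 char='c'
After 7 (l): row=0 col=1 char='y'
After 8 (h): row=0 col=0 char='c'
After 9 (j): row=1 col=0 char='s'

Answer: sand  zero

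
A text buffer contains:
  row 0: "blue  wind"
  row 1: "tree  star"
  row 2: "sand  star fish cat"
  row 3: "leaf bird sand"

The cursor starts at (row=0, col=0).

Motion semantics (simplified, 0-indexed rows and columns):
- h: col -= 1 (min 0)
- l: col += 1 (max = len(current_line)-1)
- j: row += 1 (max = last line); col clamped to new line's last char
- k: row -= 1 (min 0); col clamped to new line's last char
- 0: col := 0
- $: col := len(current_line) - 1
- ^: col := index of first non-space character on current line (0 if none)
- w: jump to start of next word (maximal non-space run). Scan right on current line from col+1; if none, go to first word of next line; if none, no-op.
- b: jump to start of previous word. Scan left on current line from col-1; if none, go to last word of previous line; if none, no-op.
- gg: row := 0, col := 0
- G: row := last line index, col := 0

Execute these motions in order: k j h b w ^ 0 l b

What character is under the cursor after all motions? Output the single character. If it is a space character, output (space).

After 1 (k): row=0 col=0 char='b'
After 2 (j): row=1 col=0 char='t'
After 3 (h): row=1 col=0 char='t'
After 4 (b): row=0 col=6 char='w'
After 5 (w): row=1 col=0 char='t'
After 6 (^): row=1 col=0 char='t'
After 7 (0): row=1 col=0 char='t'
After 8 (l): row=1 col=1 char='r'
After 9 (b): row=1 col=0 char='t'

Answer: t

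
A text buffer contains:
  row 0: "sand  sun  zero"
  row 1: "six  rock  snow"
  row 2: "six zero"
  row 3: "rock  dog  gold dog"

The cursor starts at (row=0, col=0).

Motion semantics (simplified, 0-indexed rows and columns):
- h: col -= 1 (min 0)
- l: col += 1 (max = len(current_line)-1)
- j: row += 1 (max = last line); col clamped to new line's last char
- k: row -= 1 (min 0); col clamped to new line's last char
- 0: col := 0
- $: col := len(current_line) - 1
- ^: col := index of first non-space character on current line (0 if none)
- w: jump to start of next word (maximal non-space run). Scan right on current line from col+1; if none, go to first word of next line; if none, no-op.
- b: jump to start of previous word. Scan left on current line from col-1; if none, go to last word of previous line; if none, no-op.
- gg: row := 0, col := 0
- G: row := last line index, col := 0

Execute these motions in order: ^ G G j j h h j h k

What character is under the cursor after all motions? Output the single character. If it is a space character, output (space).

After 1 (^): row=0 col=0 char='s'
After 2 (G): row=3 col=0 char='r'
After 3 (G): row=3 col=0 char='r'
After 4 (j): row=3 col=0 char='r'
After 5 (j): row=3 col=0 char='r'
After 6 (h): row=3 col=0 char='r'
After 7 (h): row=3 col=0 char='r'
After 8 (j): row=3 col=0 char='r'
After 9 (h): row=3 col=0 char='r'
After 10 (k): row=2 col=0 char='s'

Answer: s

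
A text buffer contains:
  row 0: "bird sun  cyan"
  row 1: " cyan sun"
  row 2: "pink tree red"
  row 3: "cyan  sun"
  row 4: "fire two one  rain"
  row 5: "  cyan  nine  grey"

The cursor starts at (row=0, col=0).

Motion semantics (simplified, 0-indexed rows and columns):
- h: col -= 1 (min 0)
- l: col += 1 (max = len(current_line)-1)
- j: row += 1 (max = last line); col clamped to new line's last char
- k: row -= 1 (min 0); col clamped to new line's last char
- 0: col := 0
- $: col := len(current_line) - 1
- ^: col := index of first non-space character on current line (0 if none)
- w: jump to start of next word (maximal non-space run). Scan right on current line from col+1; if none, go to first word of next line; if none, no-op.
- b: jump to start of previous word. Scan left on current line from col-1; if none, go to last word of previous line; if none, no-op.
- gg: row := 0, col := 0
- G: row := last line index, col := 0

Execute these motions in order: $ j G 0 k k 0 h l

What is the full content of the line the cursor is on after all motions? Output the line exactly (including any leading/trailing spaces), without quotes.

Answer: cyan  sun

Derivation:
After 1 ($): row=0 col=13 char='n'
After 2 (j): row=1 col=8 char='n'
After 3 (G): row=5 col=0 char='_'
After 4 (0): row=5 col=0 char='_'
After 5 (k): row=4 col=0 char='f'
After 6 (k): row=3 col=0 char='c'
After 7 (0): row=3 col=0 char='c'
After 8 (h): row=3 col=0 char='c'
After 9 (l): row=3 col=1 char='y'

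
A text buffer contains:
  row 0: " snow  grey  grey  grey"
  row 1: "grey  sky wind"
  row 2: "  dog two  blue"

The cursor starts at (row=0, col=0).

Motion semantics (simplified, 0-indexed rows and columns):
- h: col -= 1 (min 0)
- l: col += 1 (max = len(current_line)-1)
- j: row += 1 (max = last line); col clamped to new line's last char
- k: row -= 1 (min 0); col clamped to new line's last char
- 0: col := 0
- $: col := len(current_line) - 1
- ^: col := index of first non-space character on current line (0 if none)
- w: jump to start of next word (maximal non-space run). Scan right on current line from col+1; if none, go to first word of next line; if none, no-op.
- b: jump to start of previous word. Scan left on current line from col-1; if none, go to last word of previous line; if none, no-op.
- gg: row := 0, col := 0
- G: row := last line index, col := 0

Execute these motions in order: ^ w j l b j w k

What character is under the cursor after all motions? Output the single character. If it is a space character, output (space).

Answer: i

Derivation:
After 1 (^): row=0 col=1 char='s'
After 2 (w): row=0 col=7 char='g'
After 3 (j): row=1 col=7 char='k'
After 4 (l): row=1 col=8 char='y'
After 5 (b): row=1 col=6 char='s'
After 6 (j): row=2 col=6 char='t'
After 7 (w): row=2 col=11 char='b'
After 8 (k): row=1 col=11 char='i'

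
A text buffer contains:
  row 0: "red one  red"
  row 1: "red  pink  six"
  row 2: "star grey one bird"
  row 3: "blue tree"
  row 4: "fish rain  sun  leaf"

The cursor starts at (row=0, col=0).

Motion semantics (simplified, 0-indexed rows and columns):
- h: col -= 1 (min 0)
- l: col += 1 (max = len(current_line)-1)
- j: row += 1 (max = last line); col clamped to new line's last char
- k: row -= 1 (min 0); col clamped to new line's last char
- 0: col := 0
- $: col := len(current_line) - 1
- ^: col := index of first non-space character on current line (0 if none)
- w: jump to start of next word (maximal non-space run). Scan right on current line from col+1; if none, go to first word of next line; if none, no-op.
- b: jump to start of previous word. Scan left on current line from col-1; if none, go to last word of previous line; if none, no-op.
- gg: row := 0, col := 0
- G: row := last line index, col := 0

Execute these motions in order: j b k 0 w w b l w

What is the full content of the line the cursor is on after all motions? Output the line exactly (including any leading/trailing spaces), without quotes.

Answer: red one  red

Derivation:
After 1 (j): row=1 col=0 char='r'
After 2 (b): row=0 col=9 char='r'
After 3 (k): row=0 col=9 char='r'
After 4 (0): row=0 col=0 char='r'
After 5 (w): row=0 col=4 char='o'
After 6 (w): row=0 col=9 char='r'
After 7 (b): row=0 col=4 char='o'
After 8 (l): row=0 col=5 char='n'
After 9 (w): row=0 col=9 char='r'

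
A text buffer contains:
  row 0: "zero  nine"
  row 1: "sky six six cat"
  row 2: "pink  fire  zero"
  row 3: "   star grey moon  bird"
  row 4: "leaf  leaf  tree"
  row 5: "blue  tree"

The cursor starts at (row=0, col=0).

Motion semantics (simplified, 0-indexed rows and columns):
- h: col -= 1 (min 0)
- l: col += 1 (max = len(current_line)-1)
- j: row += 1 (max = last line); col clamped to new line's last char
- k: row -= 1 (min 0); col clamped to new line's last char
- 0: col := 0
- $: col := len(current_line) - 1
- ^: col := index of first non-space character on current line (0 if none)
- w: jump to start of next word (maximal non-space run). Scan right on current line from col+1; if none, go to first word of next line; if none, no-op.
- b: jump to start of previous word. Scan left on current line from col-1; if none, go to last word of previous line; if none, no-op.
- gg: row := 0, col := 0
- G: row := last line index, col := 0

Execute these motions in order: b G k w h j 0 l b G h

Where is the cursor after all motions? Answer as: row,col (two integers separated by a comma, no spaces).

After 1 (b): row=0 col=0 char='z'
After 2 (G): row=5 col=0 char='b'
After 3 (k): row=4 col=0 char='l'
After 4 (w): row=4 col=6 char='l'
After 5 (h): row=4 col=5 char='_'
After 6 (j): row=5 col=5 char='_'
After 7 (0): row=5 col=0 char='b'
After 8 (l): row=5 col=1 char='l'
After 9 (b): row=5 col=0 char='b'
After 10 (G): row=5 col=0 char='b'
After 11 (h): row=5 col=0 char='b'

Answer: 5,0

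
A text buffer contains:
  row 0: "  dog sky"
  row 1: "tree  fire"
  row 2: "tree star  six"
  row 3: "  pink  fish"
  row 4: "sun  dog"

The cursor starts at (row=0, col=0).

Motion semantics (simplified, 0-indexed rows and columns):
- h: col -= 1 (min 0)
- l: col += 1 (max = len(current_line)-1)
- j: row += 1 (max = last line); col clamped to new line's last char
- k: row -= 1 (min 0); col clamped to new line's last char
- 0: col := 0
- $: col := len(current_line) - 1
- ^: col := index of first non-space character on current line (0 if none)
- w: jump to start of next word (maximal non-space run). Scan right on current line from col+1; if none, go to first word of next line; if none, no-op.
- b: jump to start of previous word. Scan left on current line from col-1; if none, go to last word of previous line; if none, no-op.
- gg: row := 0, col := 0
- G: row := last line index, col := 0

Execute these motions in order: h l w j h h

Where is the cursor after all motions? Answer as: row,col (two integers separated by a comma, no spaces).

Answer: 1,0

Derivation:
After 1 (h): row=0 col=0 char='_'
After 2 (l): row=0 col=1 char='_'
After 3 (w): row=0 col=2 char='d'
After 4 (j): row=1 col=2 char='e'
After 5 (h): row=1 col=1 char='r'
After 6 (h): row=1 col=0 char='t'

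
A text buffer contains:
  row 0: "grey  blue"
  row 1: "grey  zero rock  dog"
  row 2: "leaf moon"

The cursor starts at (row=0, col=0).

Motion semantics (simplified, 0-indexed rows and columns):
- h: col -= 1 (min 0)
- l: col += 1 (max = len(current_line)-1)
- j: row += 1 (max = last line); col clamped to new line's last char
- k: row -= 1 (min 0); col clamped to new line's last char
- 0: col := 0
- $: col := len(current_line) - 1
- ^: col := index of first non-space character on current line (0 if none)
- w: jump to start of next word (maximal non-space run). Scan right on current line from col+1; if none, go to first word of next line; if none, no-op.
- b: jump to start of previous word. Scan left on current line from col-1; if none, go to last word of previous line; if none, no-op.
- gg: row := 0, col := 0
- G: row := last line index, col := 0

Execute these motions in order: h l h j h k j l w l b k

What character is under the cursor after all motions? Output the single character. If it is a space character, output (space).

After 1 (h): row=0 col=0 char='g'
After 2 (l): row=0 col=1 char='r'
After 3 (h): row=0 col=0 char='g'
After 4 (j): row=1 col=0 char='g'
After 5 (h): row=1 col=0 char='g'
After 6 (k): row=0 col=0 char='g'
After 7 (j): row=1 col=0 char='g'
After 8 (l): row=1 col=1 char='r'
After 9 (w): row=1 col=6 char='z'
After 10 (l): row=1 col=7 char='e'
After 11 (b): row=1 col=6 char='z'
After 12 (k): row=0 col=6 char='b'

Answer: b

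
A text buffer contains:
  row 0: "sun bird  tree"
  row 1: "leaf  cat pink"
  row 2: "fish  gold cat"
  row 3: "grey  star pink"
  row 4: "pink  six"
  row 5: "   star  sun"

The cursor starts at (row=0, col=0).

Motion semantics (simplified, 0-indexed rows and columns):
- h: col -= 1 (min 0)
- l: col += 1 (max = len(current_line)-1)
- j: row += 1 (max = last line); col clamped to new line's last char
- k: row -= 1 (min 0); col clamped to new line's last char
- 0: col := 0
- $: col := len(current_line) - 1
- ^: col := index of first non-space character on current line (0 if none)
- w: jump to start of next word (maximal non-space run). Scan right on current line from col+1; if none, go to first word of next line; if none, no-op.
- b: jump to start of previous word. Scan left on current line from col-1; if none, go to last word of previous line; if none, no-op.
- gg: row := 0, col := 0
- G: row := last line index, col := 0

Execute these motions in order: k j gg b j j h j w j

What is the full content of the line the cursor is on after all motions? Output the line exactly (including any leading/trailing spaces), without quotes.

Answer: pink  six

Derivation:
After 1 (k): row=0 col=0 char='s'
After 2 (j): row=1 col=0 char='l'
After 3 (gg): row=0 col=0 char='s'
After 4 (b): row=0 col=0 char='s'
After 5 (j): row=1 col=0 char='l'
After 6 (j): row=2 col=0 char='f'
After 7 (h): row=2 col=0 char='f'
After 8 (j): row=3 col=0 char='g'
After 9 (w): row=3 col=6 char='s'
After 10 (j): row=4 col=6 char='s'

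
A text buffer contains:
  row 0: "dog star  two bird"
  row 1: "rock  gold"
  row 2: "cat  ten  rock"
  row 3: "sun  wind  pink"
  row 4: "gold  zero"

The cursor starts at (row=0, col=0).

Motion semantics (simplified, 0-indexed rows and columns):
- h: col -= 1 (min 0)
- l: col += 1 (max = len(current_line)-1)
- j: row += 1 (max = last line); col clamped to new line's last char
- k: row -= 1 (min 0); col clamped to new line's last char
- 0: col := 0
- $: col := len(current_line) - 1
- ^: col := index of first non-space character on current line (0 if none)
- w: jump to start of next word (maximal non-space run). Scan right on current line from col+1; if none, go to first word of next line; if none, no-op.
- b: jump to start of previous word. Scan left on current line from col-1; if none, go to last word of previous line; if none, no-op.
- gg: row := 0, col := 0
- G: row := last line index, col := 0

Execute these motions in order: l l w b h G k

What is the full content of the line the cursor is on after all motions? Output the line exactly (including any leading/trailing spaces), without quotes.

After 1 (l): row=0 col=1 char='o'
After 2 (l): row=0 col=2 char='g'
After 3 (w): row=0 col=4 char='s'
After 4 (b): row=0 col=0 char='d'
After 5 (h): row=0 col=0 char='d'
After 6 (G): row=4 col=0 char='g'
After 7 (k): row=3 col=0 char='s'

Answer: sun  wind  pink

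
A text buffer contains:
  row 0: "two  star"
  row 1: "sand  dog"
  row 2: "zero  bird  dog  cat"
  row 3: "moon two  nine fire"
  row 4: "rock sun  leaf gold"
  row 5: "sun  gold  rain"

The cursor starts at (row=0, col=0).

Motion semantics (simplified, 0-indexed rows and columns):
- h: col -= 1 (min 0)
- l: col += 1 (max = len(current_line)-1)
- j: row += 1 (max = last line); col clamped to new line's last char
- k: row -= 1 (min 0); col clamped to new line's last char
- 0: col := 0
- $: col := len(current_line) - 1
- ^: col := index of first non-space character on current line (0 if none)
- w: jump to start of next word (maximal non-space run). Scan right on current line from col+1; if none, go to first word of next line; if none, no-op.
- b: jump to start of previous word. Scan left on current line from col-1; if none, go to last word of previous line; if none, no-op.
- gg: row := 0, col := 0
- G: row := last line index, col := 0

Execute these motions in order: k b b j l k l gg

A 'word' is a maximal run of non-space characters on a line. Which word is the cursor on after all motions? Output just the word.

After 1 (k): row=0 col=0 char='t'
After 2 (b): row=0 col=0 char='t'
After 3 (b): row=0 col=0 char='t'
After 4 (j): row=1 col=0 char='s'
After 5 (l): row=1 col=1 char='a'
After 6 (k): row=0 col=1 char='w'
After 7 (l): row=0 col=2 char='o'
After 8 (gg): row=0 col=0 char='t'

Answer: two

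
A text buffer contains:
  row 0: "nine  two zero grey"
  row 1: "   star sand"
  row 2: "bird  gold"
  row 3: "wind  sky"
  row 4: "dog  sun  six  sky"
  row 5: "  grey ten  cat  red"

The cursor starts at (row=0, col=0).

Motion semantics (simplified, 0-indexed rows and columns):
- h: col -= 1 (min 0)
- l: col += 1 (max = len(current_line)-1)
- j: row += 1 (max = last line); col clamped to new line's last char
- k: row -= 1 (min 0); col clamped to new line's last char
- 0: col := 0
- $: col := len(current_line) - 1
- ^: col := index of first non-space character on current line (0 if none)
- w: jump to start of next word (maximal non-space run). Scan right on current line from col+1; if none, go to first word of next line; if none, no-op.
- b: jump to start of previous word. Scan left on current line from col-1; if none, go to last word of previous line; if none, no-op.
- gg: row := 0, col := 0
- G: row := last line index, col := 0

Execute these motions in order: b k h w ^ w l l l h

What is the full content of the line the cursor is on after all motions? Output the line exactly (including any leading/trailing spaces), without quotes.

Answer: nine  two zero grey

Derivation:
After 1 (b): row=0 col=0 char='n'
After 2 (k): row=0 col=0 char='n'
After 3 (h): row=0 col=0 char='n'
After 4 (w): row=0 col=6 char='t'
After 5 (^): row=0 col=0 char='n'
After 6 (w): row=0 col=6 char='t'
After 7 (l): row=0 col=7 char='w'
After 8 (l): row=0 col=8 char='o'
After 9 (l): row=0 col=9 char='_'
After 10 (h): row=0 col=8 char='o'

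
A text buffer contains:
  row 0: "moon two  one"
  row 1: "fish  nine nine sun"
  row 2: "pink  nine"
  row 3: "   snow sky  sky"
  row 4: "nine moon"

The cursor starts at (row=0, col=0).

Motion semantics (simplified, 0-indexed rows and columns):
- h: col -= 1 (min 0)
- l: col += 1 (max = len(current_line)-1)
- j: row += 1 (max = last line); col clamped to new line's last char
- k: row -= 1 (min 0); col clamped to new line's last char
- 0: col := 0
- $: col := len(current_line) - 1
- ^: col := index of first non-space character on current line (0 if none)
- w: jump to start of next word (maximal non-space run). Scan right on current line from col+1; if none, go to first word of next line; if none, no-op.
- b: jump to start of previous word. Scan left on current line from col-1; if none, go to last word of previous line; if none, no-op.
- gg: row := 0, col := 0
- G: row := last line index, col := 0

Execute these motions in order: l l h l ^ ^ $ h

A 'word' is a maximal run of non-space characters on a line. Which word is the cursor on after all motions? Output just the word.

Answer: one

Derivation:
After 1 (l): row=0 col=1 char='o'
After 2 (l): row=0 col=2 char='o'
After 3 (h): row=0 col=1 char='o'
After 4 (l): row=0 col=2 char='o'
After 5 (^): row=0 col=0 char='m'
After 6 (^): row=0 col=0 char='m'
After 7 ($): row=0 col=12 char='e'
After 8 (h): row=0 col=11 char='n'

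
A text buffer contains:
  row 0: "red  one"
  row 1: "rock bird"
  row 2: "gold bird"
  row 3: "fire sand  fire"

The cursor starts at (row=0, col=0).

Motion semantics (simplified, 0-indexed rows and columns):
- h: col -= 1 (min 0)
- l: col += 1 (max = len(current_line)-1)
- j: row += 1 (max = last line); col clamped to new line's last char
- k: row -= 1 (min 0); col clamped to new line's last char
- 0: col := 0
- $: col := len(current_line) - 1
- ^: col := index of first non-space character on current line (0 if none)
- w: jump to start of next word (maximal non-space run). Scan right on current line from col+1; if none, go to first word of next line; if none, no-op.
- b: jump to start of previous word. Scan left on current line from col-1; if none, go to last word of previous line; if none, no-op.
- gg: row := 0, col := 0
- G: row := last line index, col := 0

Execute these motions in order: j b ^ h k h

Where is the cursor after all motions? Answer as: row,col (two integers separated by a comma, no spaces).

After 1 (j): row=1 col=0 char='r'
After 2 (b): row=0 col=5 char='o'
After 3 (^): row=0 col=0 char='r'
After 4 (h): row=0 col=0 char='r'
After 5 (k): row=0 col=0 char='r'
After 6 (h): row=0 col=0 char='r'

Answer: 0,0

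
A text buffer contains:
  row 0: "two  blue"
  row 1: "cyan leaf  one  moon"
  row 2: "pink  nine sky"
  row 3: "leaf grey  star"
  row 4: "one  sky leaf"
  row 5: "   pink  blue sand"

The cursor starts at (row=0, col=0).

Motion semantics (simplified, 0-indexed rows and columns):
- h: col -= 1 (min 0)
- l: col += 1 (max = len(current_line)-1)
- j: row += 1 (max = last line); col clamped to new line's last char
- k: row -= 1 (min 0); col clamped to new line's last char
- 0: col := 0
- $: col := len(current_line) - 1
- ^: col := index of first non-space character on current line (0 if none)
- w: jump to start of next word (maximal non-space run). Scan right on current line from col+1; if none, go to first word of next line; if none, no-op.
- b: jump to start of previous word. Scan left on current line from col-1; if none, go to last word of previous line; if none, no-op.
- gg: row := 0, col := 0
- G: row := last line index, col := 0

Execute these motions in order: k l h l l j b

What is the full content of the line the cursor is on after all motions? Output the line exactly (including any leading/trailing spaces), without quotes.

Answer: cyan leaf  one  moon

Derivation:
After 1 (k): row=0 col=0 char='t'
After 2 (l): row=0 col=1 char='w'
After 3 (h): row=0 col=0 char='t'
After 4 (l): row=0 col=1 char='w'
After 5 (l): row=0 col=2 char='o'
After 6 (j): row=1 col=2 char='a'
After 7 (b): row=1 col=0 char='c'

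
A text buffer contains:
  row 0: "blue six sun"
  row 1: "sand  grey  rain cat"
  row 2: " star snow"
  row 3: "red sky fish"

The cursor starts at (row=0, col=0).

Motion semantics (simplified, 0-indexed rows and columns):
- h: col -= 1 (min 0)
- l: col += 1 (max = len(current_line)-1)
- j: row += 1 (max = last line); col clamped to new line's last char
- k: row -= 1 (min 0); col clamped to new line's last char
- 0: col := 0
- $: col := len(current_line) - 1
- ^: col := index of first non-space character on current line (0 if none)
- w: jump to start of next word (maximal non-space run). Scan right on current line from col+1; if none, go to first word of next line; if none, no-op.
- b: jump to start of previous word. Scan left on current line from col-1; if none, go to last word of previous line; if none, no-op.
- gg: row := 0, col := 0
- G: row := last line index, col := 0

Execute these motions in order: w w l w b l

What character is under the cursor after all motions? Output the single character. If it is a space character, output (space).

Answer: u

Derivation:
After 1 (w): row=0 col=5 char='s'
After 2 (w): row=0 col=9 char='s'
After 3 (l): row=0 col=10 char='u'
After 4 (w): row=1 col=0 char='s'
After 5 (b): row=0 col=9 char='s'
After 6 (l): row=0 col=10 char='u'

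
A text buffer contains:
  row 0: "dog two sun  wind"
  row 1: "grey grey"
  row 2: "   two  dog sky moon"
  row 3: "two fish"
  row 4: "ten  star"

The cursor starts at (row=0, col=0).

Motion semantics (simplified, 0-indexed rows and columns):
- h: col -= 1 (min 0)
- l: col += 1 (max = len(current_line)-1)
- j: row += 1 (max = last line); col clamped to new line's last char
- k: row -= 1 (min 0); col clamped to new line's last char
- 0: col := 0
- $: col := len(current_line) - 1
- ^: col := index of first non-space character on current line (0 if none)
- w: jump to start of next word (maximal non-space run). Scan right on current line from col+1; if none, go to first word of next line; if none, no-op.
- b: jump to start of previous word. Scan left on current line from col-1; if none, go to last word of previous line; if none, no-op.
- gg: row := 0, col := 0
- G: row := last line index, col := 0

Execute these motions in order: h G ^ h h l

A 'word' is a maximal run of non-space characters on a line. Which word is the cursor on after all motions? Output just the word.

Answer: ten

Derivation:
After 1 (h): row=0 col=0 char='d'
After 2 (G): row=4 col=0 char='t'
After 3 (^): row=4 col=0 char='t'
After 4 (h): row=4 col=0 char='t'
After 5 (h): row=4 col=0 char='t'
After 6 (l): row=4 col=1 char='e'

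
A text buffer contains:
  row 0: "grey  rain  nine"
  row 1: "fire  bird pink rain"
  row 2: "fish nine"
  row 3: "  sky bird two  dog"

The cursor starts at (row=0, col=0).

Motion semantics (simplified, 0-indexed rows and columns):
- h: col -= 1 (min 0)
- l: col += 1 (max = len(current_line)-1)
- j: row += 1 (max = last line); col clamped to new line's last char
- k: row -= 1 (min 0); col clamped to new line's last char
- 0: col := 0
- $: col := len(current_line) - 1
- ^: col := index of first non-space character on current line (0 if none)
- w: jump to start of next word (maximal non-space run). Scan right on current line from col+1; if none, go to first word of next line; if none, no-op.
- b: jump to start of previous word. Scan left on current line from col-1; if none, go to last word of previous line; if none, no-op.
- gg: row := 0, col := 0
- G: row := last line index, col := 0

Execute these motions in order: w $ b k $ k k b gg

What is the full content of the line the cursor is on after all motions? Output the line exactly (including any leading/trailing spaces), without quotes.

After 1 (w): row=0 col=6 char='r'
After 2 ($): row=0 col=15 char='e'
After 3 (b): row=0 col=12 char='n'
After 4 (k): row=0 col=12 char='n'
After 5 ($): row=0 col=15 char='e'
After 6 (k): row=0 col=15 char='e'
After 7 (k): row=0 col=15 char='e'
After 8 (b): row=0 col=12 char='n'
After 9 (gg): row=0 col=0 char='g'

Answer: grey  rain  nine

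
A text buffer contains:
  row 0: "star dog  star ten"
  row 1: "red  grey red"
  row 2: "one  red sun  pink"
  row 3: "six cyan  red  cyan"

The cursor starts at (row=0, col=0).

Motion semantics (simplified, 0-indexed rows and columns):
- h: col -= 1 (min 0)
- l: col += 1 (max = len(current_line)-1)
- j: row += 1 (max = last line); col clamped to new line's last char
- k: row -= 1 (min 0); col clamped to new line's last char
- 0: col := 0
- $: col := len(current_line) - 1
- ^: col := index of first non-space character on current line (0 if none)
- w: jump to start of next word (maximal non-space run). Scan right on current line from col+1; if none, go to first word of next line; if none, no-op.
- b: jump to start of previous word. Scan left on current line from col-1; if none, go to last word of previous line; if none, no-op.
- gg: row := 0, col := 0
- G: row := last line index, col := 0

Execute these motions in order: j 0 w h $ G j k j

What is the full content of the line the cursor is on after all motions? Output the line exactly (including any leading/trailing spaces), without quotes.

Answer: six cyan  red  cyan

Derivation:
After 1 (j): row=1 col=0 char='r'
After 2 (0): row=1 col=0 char='r'
After 3 (w): row=1 col=5 char='g'
After 4 (h): row=1 col=4 char='_'
After 5 ($): row=1 col=12 char='d'
After 6 (G): row=3 col=0 char='s'
After 7 (j): row=3 col=0 char='s'
After 8 (k): row=2 col=0 char='o'
After 9 (j): row=3 col=0 char='s'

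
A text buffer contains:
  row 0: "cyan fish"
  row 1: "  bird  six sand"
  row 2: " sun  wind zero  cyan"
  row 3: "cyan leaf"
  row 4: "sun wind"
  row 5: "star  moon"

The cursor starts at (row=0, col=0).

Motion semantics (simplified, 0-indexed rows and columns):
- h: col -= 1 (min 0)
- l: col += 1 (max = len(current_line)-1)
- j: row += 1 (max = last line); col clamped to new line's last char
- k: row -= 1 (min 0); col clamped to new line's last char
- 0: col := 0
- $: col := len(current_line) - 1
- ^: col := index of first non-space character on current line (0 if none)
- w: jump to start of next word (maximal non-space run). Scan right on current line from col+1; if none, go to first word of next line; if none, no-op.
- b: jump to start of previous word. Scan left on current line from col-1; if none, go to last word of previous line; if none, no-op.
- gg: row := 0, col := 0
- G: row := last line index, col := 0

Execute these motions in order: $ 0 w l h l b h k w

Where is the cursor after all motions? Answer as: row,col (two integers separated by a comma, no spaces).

Answer: 0,5

Derivation:
After 1 ($): row=0 col=8 char='h'
After 2 (0): row=0 col=0 char='c'
After 3 (w): row=0 col=5 char='f'
After 4 (l): row=0 col=6 char='i'
After 5 (h): row=0 col=5 char='f'
After 6 (l): row=0 col=6 char='i'
After 7 (b): row=0 col=5 char='f'
After 8 (h): row=0 col=4 char='_'
After 9 (k): row=0 col=4 char='_'
After 10 (w): row=0 col=5 char='f'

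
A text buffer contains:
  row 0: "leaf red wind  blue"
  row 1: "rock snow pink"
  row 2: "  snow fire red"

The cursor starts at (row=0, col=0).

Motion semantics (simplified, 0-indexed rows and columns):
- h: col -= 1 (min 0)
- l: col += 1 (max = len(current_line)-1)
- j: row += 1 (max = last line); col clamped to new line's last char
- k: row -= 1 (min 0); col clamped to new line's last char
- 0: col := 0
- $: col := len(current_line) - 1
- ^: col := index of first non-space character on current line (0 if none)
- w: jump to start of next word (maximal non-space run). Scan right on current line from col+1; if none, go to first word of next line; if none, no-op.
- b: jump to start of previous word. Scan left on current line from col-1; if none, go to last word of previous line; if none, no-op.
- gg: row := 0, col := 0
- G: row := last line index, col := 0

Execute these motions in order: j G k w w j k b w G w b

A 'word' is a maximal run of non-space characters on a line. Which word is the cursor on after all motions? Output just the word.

Answer: pink

Derivation:
After 1 (j): row=1 col=0 char='r'
After 2 (G): row=2 col=0 char='_'
After 3 (k): row=1 col=0 char='r'
After 4 (w): row=1 col=5 char='s'
After 5 (w): row=1 col=10 char='p'
After 6 (j): row=2 col=10 char='e'
After 7 (k): row=1 col=10 char='p'
After 8 (b): row=1 col=5 char='s'
After 9 (w): row=1 col=10 char='p'
After 10 (G): row=2 col=0 char='_'
After 11 (w): row=2 col=2 char='s'
After 12 (b): row=1 col=10 char='p'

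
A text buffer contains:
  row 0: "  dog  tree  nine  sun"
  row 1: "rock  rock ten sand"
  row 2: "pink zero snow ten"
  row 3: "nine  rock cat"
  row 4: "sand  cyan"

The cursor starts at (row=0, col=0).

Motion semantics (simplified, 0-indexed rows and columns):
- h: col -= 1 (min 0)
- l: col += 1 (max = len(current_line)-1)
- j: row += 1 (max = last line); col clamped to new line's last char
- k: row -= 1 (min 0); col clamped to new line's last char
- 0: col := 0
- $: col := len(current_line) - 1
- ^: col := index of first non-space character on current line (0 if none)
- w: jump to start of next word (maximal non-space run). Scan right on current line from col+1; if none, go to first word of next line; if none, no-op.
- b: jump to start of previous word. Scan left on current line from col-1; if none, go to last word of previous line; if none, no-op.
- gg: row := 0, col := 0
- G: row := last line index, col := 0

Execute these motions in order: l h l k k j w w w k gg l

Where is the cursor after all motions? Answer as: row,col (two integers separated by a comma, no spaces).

Answer: 0,1

Derivation:
After 1 (l): row=0 col=1 char='_'
After 2 (h): row=0 col=0 char='_'
After 3 (l): row=0 col=1 char='_'
After 4 (k): row=0 col=1 char='_'
After 5 (k): row=0 col=1 char='_'
After 6 (j): row=1 col=1 char='o'
After 7 (w): row=1 col=6 char='r'
After 8 (w): row=1 col=11 char='t'
After 9 (w): row=1 col=15 char='s'
After 10 (k): row=0 col=15 char='n'
After 11 (gg): row=0 col=0 char='_'
After 12 (l): row=0 col=1 char='_'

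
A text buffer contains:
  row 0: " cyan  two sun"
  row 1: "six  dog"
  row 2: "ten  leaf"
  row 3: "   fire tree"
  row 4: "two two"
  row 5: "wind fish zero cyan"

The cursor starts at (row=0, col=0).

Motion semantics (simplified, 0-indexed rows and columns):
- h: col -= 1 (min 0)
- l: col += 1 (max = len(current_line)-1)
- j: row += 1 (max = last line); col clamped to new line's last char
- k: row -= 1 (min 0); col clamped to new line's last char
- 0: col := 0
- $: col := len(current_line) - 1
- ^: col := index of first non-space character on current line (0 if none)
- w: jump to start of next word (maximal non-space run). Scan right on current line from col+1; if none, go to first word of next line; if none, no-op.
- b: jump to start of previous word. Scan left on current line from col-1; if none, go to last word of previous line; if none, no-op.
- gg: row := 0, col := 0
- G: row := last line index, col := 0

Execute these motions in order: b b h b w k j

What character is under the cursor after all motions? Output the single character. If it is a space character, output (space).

Answer: i

Derivation:
After 1 (b): row=0 col=0 char='_'
After 2 (b): row=0 col=0 char='_'
After 3 (h): row=0 col=0 char='_'
After 4 (b): row=0 col=0 char='_'
After 5 (w): row=0 col=1 char='c'
After 6 (k): row=0 col=1 char='c'
After 7 (j): row=1 col=1 char='i'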